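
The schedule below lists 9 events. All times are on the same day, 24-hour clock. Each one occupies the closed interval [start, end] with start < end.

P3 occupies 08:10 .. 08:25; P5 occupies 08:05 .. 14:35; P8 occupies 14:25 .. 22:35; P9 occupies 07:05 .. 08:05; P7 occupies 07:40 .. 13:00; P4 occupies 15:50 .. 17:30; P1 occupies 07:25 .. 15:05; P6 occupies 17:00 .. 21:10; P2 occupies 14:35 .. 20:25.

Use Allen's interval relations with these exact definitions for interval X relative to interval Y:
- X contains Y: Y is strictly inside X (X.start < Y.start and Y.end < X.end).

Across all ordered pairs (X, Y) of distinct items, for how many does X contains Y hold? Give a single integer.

Checking all 72 ordered pairs for relation 'contains'; matching pairs in alphabetical order:
(P1, P3): P1 contains P3 ✓
(P1, P5): P1 contains P5 ✓
(P1, P7): P1 contains P7 ✓
(P2, P4): P2 contains P4 ✓
(P5, P3): P5 contains P3 ✓
(P7, P3): P7 contains P3 ✓
(P8, P2): P8 contains P2 ✓
(P8, P4): P8 contains P4 ✓
(P8, P6): P8 contains P6 ✓
Count: 9.

9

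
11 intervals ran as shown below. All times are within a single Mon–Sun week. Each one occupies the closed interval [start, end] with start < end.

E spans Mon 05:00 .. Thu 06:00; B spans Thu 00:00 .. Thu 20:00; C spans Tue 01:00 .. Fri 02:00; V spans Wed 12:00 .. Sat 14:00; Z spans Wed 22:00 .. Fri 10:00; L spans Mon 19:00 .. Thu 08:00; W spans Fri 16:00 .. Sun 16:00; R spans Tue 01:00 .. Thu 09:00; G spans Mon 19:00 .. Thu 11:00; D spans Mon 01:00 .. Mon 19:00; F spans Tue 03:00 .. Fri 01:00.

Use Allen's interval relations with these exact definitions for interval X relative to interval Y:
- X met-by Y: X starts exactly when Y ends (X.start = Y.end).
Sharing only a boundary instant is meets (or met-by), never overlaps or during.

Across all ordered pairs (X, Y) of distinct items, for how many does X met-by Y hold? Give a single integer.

2

Checking all 110 ordered pairs for relation 'met-by'; matching pairs in alphabetical order:
(G, D): G met-by D ✓
(L, D): L met-by D ✓
Count: 2.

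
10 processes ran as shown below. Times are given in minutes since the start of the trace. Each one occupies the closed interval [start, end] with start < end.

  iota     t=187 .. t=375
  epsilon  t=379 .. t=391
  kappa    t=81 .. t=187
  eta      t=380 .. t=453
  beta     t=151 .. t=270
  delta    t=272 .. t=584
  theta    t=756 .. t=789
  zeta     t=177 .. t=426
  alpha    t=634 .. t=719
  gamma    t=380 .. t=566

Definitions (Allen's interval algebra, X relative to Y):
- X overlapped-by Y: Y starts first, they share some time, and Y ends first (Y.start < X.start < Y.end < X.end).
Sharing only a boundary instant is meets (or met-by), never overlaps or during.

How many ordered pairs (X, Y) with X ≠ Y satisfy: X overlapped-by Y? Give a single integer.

10

Checking all 90 ordered pairs for relation 'overlapped-by'; matching pairs in alphabetical order:
(beta, kappa): beta overlapped-by kappa ✓
(delta, iota): delta overlapped-by iota ✓
(delta, zeta): delta overlapped-by zeta ✓
(eta, epsilon): eta overlapped-by epsilon ✓
(eta, zeta): eta overlapped-by zeta ✓
(gamma, epsilon): gamma overlapped-by epsilon ✓
(gamma, zeta): gamma overlapped-by zeta ✓
(iota, beta): iota overlapped-by beta ✓
(zeta, beta): zeta overlapped-by beta ✓
(zeta, kappa): zeta overlapped-by kappa ✓
Count: 10.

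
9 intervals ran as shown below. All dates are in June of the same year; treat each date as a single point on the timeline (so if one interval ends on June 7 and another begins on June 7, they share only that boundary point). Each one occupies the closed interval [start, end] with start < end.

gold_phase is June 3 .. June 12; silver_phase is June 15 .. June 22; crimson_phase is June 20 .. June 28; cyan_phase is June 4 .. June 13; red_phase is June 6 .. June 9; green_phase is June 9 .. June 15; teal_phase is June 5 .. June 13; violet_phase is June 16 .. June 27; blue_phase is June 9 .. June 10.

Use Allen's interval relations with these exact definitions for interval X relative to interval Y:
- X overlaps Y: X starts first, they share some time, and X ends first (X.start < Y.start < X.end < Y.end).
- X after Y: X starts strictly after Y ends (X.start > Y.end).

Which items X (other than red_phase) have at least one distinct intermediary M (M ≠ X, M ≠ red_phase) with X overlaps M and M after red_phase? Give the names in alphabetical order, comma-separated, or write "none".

Target red_phase = [June 6, June 9].
Intermediaries M with M after red_phase: crimson_phase, silver_phase, violet_phase.
Via crimson_phase — items with X overlaps crimson_phase: silver_phase, violet_phase.
Via silver_phase — items with X overlaps silver_phase: none.
Via violet_phase — items with X overlaps violet_phase: silver_phase.
Union: silver_phase, violet_phase.

silver_phase, violet_phase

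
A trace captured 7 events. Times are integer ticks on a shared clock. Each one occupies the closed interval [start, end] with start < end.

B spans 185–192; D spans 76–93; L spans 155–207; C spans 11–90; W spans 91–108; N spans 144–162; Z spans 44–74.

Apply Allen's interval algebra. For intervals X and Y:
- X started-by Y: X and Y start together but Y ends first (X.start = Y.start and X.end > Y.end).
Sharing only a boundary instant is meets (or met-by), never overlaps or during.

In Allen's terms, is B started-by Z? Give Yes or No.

B = [185, 192], Z = [44, 74].
Actual relation of B to Z: after.
Asked whether 'started-by' holds → No.

No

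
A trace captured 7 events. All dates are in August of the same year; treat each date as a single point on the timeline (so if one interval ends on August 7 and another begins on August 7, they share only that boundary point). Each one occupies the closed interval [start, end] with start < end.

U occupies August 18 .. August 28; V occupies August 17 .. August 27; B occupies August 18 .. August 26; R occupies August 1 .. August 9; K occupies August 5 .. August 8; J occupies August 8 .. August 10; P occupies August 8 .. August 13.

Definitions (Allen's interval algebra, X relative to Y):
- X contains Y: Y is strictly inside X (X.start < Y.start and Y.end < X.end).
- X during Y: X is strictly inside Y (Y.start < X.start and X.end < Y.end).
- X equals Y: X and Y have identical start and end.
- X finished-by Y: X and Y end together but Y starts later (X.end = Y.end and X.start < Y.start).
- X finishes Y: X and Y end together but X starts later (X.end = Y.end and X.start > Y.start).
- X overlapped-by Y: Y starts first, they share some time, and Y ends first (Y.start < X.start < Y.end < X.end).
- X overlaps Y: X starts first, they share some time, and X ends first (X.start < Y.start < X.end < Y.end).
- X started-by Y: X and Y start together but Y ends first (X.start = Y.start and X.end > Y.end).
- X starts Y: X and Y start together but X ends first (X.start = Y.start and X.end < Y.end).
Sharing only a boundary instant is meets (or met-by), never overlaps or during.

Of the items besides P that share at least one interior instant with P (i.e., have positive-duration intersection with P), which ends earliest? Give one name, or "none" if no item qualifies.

Target P = [August 8, August 13].
B [August 18, August 26] → after → excluded.
J [August 8, August 10] → starts → candidate.
K [August 5, August 8] → meets → excluded.
R [August 1, August 9] → overlaps → candidate.
U [August 18, August 28] → after → excluded.
V [August 17, August 27] → after → excluded.
Among candidates, earliest end is August 9 → R.

R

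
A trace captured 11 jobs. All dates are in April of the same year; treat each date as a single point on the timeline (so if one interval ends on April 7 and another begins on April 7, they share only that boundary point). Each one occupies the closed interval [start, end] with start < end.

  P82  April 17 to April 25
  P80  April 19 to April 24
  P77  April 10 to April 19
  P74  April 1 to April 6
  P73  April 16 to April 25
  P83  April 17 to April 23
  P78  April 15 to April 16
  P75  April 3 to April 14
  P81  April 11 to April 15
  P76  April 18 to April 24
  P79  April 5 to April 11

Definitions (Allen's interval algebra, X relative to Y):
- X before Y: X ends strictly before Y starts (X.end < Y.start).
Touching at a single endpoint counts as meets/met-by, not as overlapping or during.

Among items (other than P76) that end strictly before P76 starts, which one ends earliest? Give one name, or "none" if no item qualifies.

Target P76 = [April 18, April 24].
P73 [April 16, April 25] → contains → excluded.
P74 [April 1, April 6] → before → candidate.
P75 [April 3, April 14] → before → candidate.
P77 [April 10, April 19] → overlaps → excluded.
P78 [April 15, April 16] → before → candidate.
P79 [April 5, April 11] → before → candidate.
P80 [April 19, April 24] → finishes → excluded.
P81 [April 11, April 15] → before → candidate.
P82 [April 17, April 25] → contains → excluded.
P83 [April 17, April 23] → overlaps → excluded.
Among candidates, earliest end is April 6 → P74.

P74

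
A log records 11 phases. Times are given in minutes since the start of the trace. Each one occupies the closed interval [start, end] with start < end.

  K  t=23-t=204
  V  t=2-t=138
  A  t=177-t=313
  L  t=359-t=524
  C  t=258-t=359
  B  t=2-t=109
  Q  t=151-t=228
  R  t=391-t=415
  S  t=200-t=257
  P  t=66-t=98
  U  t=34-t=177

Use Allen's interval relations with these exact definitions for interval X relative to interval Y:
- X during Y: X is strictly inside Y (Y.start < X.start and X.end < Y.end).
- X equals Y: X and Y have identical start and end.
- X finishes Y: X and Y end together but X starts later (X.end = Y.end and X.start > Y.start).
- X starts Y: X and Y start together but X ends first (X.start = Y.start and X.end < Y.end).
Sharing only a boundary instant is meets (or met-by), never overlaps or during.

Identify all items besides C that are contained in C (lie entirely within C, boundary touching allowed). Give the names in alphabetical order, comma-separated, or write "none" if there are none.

Target C = [t=258, t=359].
A [t=177, t=313] → overlaps → no.
B [t=2, t=109] → before → no.
K [t=23, t=204] → before → no.
L [t=359, t=524] → met-by → no.
P [t=66, t=98] → before → no.
Q [t=151, t=228] → before → no.
R [t=391, t=415] → after → no.
S [t=200, t=257] → before → no.
U [t=34, t=177] → before → no.
V [t=2, t=138] → before → no.
Result: none.

none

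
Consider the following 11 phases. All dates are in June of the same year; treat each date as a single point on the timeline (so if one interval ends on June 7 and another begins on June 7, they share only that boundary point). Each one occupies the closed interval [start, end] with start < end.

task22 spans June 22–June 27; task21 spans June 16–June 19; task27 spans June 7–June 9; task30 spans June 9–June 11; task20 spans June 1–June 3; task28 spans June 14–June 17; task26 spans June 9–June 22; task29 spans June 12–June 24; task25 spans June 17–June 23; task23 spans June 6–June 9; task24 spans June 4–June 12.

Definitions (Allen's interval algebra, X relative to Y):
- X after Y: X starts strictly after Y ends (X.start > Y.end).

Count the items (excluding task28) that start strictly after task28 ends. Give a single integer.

Target task28 = [June 14, June 17].
task20 [June 1, June 3] → before → no.
task21 [June 16, June 19] → overlapped-by → no.
task22 [June 22, June 27] → after → counts.
task23 [June 6, June 9] → before → no.
task24 [June 4, June 12] → before → no.
task25 [June 17, June 23] → met-by → no.
task26 [June 9, June 22] → contains → no.
task27 [June 7, June 9] → before → no.
task29 [June 12, June 24] → contains → no.
task30 [June 9, June 11] → before → no.
Total: 1.

1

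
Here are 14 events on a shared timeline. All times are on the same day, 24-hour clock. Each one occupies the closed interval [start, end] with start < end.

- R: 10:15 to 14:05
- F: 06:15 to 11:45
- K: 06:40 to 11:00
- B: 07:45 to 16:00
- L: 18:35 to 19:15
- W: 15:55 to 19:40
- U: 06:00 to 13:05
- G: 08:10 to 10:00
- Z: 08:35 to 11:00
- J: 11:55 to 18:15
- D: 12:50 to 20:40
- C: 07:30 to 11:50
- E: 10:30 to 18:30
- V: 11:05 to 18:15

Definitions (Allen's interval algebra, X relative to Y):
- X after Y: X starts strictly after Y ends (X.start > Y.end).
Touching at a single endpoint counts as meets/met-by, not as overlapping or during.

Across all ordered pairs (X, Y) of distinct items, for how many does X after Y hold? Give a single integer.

Checking all 182 ordered pairs for relation 'after'; matching pairs in alphabetical order:
(D, C): D after C ✓
(D, F): D after F ✓
(D, G): D after G ✓
(D, K): D after K ✓
(D, Z): D after Z ✓
(E, G): E after G ✓
(J, C): J after C ✓
(J, F): J after F ✓
(J, G): J after G ✓
(J, K): J after K ✓
(J, Z): J after Z ✓
(L, B): L after B ✓
(L, C): L after C ✓
(L, E): L after E ✓
(L, F): L after F ✓
(L, G): L after G ✓
(L, J): L after J ✓
(L, K): L after K ✓
(L, R): L after R ✓
(L, U): L after U ✓
(L, V): L after V ✓
(L, Z): L after Z ✓
(R, G): R after G ✓
(V, G): V after G ✓
... plus 9 further pairs not listed.
Count: 33.

33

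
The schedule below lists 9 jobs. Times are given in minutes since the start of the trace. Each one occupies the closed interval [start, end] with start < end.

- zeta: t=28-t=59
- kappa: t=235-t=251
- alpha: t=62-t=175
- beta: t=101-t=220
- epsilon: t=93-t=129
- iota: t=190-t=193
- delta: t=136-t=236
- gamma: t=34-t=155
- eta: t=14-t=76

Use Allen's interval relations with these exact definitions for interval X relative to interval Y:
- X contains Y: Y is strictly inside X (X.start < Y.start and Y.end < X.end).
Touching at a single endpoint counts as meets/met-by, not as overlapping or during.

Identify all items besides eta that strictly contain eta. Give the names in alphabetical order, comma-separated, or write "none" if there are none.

Target eta = [t=14, t=76].
alpha [t=62, t=175] → overlapped-by → no.
beta [t=101, t=220] → after → no.
delta [t=136, t=236] → after → no.
epsilon [t=93, t=129] → after → no.
gamma [t=34, t=155] → overlapped-by → no.
iota [t=190, t=193] → after → no.
kappa [t=235, t=251] → after → no.
zeta [t=28, t=59] → during → no.
Result: none.

none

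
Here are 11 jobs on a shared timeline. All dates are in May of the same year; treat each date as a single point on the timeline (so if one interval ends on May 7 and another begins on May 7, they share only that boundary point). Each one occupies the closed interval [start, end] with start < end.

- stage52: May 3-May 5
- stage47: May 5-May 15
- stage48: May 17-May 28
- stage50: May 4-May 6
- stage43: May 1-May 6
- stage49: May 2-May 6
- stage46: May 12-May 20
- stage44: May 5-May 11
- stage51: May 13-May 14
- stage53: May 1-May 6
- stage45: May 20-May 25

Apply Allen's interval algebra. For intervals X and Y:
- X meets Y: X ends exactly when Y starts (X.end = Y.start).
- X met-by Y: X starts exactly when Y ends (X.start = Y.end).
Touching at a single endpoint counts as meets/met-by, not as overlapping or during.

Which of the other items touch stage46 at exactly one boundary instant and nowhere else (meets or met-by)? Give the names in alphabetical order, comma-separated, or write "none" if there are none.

stage45

Target stage46 = [May 12, May 20].
stage43 [May 1, May 6] → before → no.
stage44 [May 5, May 11] → before → no.
stage45 [May 20, May 25] → met-by → yes.
stage47 [May 5, May 15] → overlaps → no.
stage48 [May 17, May 28] → overlapped-by → no.
stage49 [May 2, May 6] → before → no.
stage50 [May 4, May 6] → before → no.
stage51 [May 13, May 14] → during → no.
stage52 [May 3, May 5] → before → no.
stage53 [May 1, May 6] → before → no.
Result: stage45.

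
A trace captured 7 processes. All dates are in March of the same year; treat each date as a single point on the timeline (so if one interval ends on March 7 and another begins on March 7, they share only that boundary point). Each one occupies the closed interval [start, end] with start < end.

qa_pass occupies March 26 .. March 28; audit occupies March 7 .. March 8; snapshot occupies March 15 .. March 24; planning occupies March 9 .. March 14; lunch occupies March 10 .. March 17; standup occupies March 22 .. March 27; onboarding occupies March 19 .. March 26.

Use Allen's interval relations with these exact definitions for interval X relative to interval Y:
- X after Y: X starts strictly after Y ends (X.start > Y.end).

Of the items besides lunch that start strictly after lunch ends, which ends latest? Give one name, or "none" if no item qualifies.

qa_pass

Target lunch = [March 10, March 17].
audit [March 7, March 8] → before → excluded.
onboarding [March 19, March 26] → after → candidate.
planning [March 9, March 14] → overlaps → excluded.
qa_pass [March 26, March 28] → after → candidate.
snapshot [March 15, March 24] → overlapped-by → excluded.
standup [March 22, March 27] → after → candidate.
Among candidates, latest end is March 28 → qa_pass.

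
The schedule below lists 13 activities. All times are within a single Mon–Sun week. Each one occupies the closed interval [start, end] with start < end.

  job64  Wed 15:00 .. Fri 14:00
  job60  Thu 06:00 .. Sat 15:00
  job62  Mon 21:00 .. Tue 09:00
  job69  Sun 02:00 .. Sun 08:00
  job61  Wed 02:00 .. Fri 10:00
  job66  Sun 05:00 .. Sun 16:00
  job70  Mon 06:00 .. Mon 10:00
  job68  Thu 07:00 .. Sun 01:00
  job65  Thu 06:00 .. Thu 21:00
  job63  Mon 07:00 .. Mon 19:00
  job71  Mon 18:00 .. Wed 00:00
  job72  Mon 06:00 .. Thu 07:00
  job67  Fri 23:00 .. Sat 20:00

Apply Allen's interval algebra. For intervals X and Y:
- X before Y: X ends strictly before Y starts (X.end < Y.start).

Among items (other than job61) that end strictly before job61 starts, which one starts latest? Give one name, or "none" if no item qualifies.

job62

Target job61 = [Wed 02:00, Fri 10:00].
job60 [Thu 06:00, Sat 15:00] → overlapped-by → excluded.
job62 [Mon 21:00, Tue 09:00] → before → candidate.
job63 [Mon 07:00, Mon 19:00] → before → candidate.
job64 [Wed 15:00, Fri 14:00] → overlapped-by → excluded.
job65 [Thu 06:00, Thu 21:00] → during → excluded.
job66 [Sun 05:00, Sun 16:00] → after → excluded.
job67 [Fri 23:00, Sat 20:00] → after → excluded.
job68 [Thu 07:00, Sun 01:00] → overlapped-by → excluded.
job69 [Sun 02:00, Sun 08:00] → after → excluded.
job70 [Mon 06:00, Mon 10:00] → before → candidate.
job71 [Mon 18:00, Wed 00:00] → before → candidate.
job72 [Mon 06:00, Thu 07:00] → overlaps → excluded.
Among candidates, latest start is Mon 21:00 → job62.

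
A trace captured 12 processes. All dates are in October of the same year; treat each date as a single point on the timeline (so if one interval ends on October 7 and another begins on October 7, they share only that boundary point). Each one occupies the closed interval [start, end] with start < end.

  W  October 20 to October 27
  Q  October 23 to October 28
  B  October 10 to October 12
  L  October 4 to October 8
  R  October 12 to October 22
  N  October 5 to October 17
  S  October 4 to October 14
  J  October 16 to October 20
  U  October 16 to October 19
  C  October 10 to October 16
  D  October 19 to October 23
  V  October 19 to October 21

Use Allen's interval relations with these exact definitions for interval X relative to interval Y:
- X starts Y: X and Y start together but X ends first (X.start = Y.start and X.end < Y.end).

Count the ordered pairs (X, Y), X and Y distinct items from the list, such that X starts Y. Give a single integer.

4

Checking all 132 ordered pairs for relation 'starts'; matching pairs in alphabetical order:
(B, C): B starts C ✓
(L, S): L starts S ✓
(U, J): U starts J ✓
(V, D): V starts D ✓
Count: 4.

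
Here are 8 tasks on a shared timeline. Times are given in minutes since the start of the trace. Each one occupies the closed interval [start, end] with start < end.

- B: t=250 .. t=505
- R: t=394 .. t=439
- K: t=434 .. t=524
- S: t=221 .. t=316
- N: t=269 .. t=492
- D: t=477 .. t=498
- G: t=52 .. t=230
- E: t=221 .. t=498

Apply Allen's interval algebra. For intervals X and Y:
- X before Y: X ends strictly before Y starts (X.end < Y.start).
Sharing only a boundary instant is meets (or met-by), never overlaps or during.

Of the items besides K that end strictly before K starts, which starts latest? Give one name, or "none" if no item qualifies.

S

Target K = [t=434, t=524].
B [t=250, t=505] → overlaps → excluded.
D [t=477, t=498] → during → excluded.
E [t=221, t=498] → overlaps → excluded.
G [t=52, t=230] → before → candidate.
N [t=269, t=492] → overlaps → excluded.
R [t=394, t=439] → overlaps → excluded.
S [t=221, t=316] → before → candidate.
Among candidates, latest start is t=221 → S.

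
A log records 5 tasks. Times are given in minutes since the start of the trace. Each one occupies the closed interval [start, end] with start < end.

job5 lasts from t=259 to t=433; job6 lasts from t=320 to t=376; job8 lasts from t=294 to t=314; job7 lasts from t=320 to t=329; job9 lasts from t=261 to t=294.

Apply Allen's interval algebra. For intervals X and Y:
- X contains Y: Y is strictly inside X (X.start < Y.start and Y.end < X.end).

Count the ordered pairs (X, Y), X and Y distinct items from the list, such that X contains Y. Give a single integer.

Checking all 20 ordered pairs for relation 'contains'; matching pairs in alphabetical order:
(job5, job6): job5 contains job6 ✓
(job5, job7): job5 contains job7 ✓
(job5, job8): job5 contains job8 ✓
(job5, job9): job5 contains job9 ✓
Count: 4.

4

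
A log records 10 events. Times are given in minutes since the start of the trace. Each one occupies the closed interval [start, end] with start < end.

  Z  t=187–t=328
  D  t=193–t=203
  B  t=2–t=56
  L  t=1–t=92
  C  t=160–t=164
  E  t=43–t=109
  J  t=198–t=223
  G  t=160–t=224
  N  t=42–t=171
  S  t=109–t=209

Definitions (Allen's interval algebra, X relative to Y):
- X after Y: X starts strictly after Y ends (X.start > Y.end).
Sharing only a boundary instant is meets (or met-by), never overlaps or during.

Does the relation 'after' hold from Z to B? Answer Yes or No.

Yes

Z = [t=187, t=328], B = [t=2, t=56].
Actual relation of Z to B: after.
Asked whether 'after' holds → Yes.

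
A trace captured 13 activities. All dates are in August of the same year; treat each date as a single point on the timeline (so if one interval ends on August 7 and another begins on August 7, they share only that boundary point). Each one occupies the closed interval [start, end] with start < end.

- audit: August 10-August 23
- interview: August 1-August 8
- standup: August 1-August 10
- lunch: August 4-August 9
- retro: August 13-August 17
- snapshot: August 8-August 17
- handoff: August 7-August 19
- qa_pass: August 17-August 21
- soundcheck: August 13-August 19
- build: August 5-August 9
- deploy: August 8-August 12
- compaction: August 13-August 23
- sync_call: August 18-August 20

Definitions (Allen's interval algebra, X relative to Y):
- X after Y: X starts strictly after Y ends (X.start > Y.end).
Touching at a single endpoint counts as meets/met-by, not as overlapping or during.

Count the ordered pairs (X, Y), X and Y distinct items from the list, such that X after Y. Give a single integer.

Checking all 156 ordered pairs for relation 'after'; matching pairs in alphabetical order:
(audit, build): audit after build ✓
(audit, interview): audit after interview ✓
(audit, lunch): audit after lunch ✓
(compaction, build): compaction after build ✓
(compaction, deploy): compaction after deploy ✓
(compaction, interview): compaction after interview ✓
(compaction, lunch): compaction after lunch ✓
(compaction, standup): compaction after standup ✓
(qa_pass, build): qa_pass after build ✓
(qa_pass, deploy): qa_pass after deploy ✓
(qa_pass, interview): qa_pass after interview ✓
(qa_pass, lunch): qa_pass after lunch ✓
(qa_pass, standup): qa_pass after standup ✓
(retro, build): retro after build ✓
(retro, deploy): retro after deploy ✓
(retro, interview): retro after interview ✓
(retro, lunch): retro after lunch ✓
(retro, standup): retro after standup ✓
(soundcheck, build): soundcheck after build ✓
(soundcheck, deploy): soundcheck after deploy ✓
(soundcheck, interview): soundcheck after interview ✓
(soundcheck, lunch): soundcheck after lunch ✓
(soundcheck, standup): soundcheck after standup ✓
(sync_call, build): sync_call after build ✓
... plus 6 further pairs not listed.
Count: 30.

30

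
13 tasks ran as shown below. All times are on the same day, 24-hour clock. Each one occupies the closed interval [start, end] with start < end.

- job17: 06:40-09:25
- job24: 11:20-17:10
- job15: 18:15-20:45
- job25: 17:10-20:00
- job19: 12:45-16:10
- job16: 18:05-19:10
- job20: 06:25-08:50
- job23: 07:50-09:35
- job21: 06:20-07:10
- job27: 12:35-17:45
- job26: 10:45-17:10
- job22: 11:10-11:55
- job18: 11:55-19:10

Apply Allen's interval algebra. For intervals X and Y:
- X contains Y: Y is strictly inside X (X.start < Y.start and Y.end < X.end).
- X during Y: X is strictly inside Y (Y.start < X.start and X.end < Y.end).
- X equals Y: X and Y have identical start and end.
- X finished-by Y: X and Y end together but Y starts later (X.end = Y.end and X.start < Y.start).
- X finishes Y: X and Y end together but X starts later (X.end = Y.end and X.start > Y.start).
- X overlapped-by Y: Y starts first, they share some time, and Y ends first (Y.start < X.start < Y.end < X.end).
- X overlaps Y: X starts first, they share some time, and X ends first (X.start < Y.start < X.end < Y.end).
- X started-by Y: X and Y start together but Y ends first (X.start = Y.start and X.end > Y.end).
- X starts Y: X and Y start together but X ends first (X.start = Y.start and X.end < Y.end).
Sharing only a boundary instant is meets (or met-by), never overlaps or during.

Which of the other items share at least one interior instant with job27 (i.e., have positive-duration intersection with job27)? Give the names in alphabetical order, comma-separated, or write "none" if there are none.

job18, job19, job24, job25, job26

Target job27 = [12:35, 17:45].
job15 [18:15, 20:45] → after → no.
job16 [18:05, 19:10] → after → no.
job17 [06:40, 09:25] → before → no.
job18 [11:55, 19:10] → contains → yes.
job19 [12:45, 16:10] → during → yes.
job20 [06:25, 08:50] → before → no.
job21 [06:20, 07:10] → before → no.
job22 [11:10, 11:55] → before → no.
job23 [07:50, 09:35] → before → no.
job24 [11:20, 17:10] → overlaps → yes.
job25 [17:10, 20:00] → overlapped-by → yes.
job26 [10:45, 17:10] → overlaps → yes.
Result: job18, job19, job24, job25, job26.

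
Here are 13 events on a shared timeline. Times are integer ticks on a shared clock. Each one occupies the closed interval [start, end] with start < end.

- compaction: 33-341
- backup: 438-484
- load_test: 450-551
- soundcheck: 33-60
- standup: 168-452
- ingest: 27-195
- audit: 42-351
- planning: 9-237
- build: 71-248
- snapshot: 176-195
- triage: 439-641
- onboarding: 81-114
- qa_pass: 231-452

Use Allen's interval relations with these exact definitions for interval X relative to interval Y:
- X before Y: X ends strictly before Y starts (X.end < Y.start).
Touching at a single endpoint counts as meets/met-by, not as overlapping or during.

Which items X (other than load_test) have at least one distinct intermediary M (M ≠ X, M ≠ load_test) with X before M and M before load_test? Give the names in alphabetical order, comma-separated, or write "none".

Target load_test = [450, 551].
Intermediaries M with M before load_test: audit, build, compaction, ingest, onboarding, planning, snapshot, soundcheck.
Via audit — items with X before audit: none.
Via build — items with X before build: soundcheck.
Via compaction — items with X before compaction: none.
Via ingest — items with X before ingest: none.
Via onboarding — items with X before onboarding: soundcheck.
Via planning — items with X before planning: none.
Via snapshot — items with X before snapshot: onboarding, soundcheck.
Via soundcheck — items with X before soundcheck: none.
Union: onboarding, soundcheck.

onboarding, soundcheck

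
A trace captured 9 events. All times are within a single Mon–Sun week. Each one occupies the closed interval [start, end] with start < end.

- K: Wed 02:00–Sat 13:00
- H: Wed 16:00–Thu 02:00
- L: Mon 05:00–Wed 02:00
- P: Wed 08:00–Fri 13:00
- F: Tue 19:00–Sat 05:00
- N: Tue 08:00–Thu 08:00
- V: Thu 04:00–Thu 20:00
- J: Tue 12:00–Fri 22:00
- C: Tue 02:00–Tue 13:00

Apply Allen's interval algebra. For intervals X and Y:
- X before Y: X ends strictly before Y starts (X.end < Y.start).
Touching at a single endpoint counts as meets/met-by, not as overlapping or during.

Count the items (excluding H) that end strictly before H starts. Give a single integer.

Target H = [Wed 16:00, Thu 02:00].
C [Tue 02:00, Tue 13:00] → before → counts.
F [Tue 19:00, Sat 05:00] → contains → no.
J [Tue 12:00, Fri 22:00] → contains → no.
K [Wed 02:00, Sat 13:00] → contains → no.
L [Mon 05:00, Wed 02:00] → before → counts.
N [Tue 08:00, Thu 08:00] → contains → no.
P [Wed 08:00, Fri 13:00] → contains → no.
V [Thu 04:00, Thu 20:00] → after → no.
Total: 2.

2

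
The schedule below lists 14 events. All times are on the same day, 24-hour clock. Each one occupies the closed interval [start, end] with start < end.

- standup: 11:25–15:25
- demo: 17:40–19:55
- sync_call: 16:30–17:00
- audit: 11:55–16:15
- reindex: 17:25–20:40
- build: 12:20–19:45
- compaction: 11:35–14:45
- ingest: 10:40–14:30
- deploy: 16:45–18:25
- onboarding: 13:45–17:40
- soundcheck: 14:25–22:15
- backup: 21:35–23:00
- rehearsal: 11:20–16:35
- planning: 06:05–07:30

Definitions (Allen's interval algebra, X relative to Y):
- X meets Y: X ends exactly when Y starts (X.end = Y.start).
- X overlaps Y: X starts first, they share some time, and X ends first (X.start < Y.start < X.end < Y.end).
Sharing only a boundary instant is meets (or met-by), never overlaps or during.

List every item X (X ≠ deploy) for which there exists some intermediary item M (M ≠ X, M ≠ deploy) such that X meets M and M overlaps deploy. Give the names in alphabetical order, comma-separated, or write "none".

none

Target deploy = [16:45, 18:25].
Intermediaries M with M overlaps deploy: onboarding, sync_call.
Via onboarding — items with X meets onboarding: none.
Via sync_call — items with X meets sync_call: none.
Union: none.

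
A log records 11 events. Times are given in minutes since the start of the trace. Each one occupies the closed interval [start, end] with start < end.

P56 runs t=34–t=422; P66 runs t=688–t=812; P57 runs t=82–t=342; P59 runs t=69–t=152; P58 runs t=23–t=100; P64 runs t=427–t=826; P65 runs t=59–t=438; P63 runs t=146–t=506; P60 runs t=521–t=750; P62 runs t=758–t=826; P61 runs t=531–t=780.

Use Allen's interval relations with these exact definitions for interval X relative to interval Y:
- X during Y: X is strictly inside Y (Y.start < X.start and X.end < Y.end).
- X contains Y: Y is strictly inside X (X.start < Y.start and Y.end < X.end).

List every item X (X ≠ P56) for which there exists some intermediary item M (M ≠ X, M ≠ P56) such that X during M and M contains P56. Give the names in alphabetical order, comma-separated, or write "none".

none

Target P56 = [t=34, t=422].
Intermediaries M with M contains P56: none.
Union: none.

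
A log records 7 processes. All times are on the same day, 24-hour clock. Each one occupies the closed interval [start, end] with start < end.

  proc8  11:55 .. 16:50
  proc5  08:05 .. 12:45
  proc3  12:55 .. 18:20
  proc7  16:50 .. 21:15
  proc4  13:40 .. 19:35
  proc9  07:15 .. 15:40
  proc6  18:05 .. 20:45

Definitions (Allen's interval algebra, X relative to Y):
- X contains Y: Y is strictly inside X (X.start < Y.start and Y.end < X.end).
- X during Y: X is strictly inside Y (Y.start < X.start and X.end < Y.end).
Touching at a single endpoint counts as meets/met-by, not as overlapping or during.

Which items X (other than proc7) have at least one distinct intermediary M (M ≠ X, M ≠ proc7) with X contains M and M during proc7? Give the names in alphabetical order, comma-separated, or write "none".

none

Target proc7 = [16:50, 21:15].
Intermediaries M with M during proc7: proc6.
Via proc6 — items with X contains proc6: none.
Union: none.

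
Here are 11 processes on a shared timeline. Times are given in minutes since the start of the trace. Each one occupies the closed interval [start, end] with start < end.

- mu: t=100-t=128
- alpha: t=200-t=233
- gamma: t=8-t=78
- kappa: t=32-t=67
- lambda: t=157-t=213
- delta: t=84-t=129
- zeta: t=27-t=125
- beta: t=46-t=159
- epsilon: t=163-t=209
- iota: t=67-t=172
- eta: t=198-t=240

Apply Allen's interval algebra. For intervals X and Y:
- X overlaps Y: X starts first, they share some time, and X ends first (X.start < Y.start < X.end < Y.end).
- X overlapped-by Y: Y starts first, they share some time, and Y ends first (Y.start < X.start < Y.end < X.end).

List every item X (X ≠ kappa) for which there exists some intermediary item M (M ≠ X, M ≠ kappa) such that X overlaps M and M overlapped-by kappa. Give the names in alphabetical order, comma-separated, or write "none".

Target kappa = [t=32, t=67].
Intermediaries M with M overlapped-by kappa: beta.
Via beta — items with X overlaps beta: gamma, zeta.
Union: gamma, zeta.

gamma, zeta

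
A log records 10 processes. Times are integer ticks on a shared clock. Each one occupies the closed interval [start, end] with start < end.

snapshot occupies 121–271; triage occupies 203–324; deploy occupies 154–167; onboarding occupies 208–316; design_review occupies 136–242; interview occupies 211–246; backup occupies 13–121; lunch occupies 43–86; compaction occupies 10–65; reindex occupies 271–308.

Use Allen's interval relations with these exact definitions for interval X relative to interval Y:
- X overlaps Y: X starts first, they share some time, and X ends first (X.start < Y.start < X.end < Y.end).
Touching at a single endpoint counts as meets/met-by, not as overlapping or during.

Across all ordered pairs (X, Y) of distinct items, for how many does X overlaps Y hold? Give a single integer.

Checking all 90 ordered pairs for relation 'overlaps'; matching pairs in alphabetical order:
(compaction, backup): compaction overlaps backup ✓
(compaction, lunch): compaction overlaps lunch ✓
(design_review, interview): design_review overlaps interview ✓
(design_review, onboarding): design_review overlaps onboarding ✓
(design_review, triage): design_review overlaps triage ✓
(snapshot, onboarding): snapshot overlaps onboarding ✓
(snapshot, triage): snapshot overlaps triage ✓
Count: 7.

7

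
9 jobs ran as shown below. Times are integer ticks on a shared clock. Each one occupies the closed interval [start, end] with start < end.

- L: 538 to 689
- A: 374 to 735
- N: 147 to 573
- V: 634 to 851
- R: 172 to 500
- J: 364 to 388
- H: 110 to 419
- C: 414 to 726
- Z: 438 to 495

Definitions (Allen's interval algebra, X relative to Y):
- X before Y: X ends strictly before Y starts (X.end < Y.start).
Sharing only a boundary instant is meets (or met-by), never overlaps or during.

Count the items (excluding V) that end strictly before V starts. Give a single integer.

5

Target V = [634, 851].
A [374, 735] → overlaps → no.
C [414, 726] → overlaps → no.
H [110, 419] → before → counts.
J [364, 388] → before → counts.
L [538, 689] → overlaps → no.
N [147, 573] → before → counts.
R [172, 500] → before → counts.
Z [438, 495] → before → counts.
Total: 5.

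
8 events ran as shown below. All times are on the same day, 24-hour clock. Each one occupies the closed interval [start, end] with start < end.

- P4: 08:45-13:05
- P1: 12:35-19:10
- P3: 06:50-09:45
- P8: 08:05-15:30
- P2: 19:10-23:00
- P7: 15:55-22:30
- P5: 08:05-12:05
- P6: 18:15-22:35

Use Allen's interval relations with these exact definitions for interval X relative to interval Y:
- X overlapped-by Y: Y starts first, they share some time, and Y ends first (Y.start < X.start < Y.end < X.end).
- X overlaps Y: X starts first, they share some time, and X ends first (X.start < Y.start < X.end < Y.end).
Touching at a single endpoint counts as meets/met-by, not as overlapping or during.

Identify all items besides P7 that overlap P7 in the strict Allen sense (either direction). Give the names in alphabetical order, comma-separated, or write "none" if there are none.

P1, P2, P6

Target P7 = [15:55, 22:30].
P1 [12:35, 19:10] → overlaps → yes.
P2 [19:10, 23:00] → overlapped-by → yes.
P3 [06:50, 09:45] → before → no.
P4 [08:45, 13:05] → before → no.
P5 [08:05, 12:05] → before → no.
P6 [18:15, 22:35] → overlapped-by → yes.
P8 [08:05, 15:30] → before → no.
Result: P1, P2, P6.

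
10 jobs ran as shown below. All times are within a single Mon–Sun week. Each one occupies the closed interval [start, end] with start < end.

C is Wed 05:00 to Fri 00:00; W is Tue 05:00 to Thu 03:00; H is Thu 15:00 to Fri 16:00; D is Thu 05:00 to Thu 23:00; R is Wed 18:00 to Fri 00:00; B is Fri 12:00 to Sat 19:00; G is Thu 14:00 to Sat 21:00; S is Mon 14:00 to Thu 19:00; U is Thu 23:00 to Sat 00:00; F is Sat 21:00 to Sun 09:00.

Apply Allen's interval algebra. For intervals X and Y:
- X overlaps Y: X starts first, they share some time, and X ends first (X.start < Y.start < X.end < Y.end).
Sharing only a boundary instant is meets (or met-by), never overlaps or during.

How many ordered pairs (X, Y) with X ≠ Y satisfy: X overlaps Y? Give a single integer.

18

Checking all 90 ordered pairs for relation 'overlaps'; matching pairs in alphabetical order:
(C, G): C overlaps G ✓
(C, H): C overlaps H ✓
(C, U): C overlaps U ✓
(D, G): D overlaps G ✓
(D, H): D overlaps H ✓
(H, B): H overlaps B ✓
(H, U): H overlaps U ✓
(R, G): R overlaps G ✓
(R, H): R overlaps H ✓
(R, U): R overlaps U ✓
(S, C): S overlaps C ✓
(S, D): S overlaps D ✓
(S, G): S overlaps G ✓
(S, H): S overlaps H ✓
(S, R): S overlaps R ✓
(U, B): U overlaps B ✓
(W, C): W overlaps C ✓
(W, R): W overlaps R ✓
Count: 18.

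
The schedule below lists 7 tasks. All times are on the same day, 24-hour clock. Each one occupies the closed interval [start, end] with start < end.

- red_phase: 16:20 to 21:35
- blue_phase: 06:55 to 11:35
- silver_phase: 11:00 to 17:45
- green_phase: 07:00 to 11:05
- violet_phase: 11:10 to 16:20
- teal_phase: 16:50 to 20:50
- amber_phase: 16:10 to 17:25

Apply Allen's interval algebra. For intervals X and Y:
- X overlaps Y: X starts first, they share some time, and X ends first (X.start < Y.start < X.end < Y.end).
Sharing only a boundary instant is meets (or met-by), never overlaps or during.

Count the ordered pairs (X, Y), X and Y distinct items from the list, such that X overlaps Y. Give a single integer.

8

Checking all 42 ordered pairs for relation 'overlaps'; matching pairs in alphabetical order:
(amber_phase, red_phase): amber_phase overlaps red_phase ✓
(amber_phase, teal_phase): amber_phase overlaps teal_phase ✓
(blue_phase, silver_phase): blue_phase overlaps silver_phase ✓
(blue_phase, violet_phase): blue_phase overlaps violet_phase ✓
(green_phase, silver_phase): green_phase overlaps silver_phase ✓
(silver_phase, red_phase): silver_phase overlaps red_phase ✓
(silver_phase, teal_phase): silver_phase overlaps teal_phase ✓
(violet_phase, amber_phase): violet_phase overlaps amber_phase ✓
Count: 8.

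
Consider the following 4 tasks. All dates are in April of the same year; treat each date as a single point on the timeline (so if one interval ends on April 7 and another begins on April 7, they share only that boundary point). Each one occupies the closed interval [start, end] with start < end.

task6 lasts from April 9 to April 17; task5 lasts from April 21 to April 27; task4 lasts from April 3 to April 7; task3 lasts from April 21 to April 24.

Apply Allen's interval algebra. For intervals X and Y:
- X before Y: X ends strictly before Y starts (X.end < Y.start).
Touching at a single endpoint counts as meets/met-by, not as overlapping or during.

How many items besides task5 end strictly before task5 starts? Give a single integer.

2

Target task5 = [April 21, April 27].
task3 [April 21, April 24] → starts → no.
task4 [April 3, April 7] → before → counts.
task6 [April 9, April 17] → before → counts.
Total: 2.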